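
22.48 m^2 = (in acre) 1 acre = 4046.8564 m^2, so 22.48 m^2 = 22.48 / 4046.8564 = 0.005554929 acre ≈ 0.005555 acre (4 s.f.). Final answer: 0.005555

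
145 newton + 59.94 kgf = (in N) 145 newton = 145 N. 1 kgf = 9.80665 N, so 59.94 kgf = 59.94 * 9.80665 = 587.8106 N. Sum: 145 + 587.8106 = 732.8106 N. Result: 732.8106 N ≈ 732.8 N (4 s.f.). Final answer: 732.8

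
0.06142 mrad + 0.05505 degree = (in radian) 1 mrad = 0.001 rad, so 0.06142 mrad = 0.06142 * 0.001 = 6.142e-05 rad. 1 degree = 0.017453293 rad, so 0.05505 degree = 0.05505 * 0.017453293 = 0.00096080375 rad. Sum: 6.142e-05 + 0.00096080375 = 0.0010222238 rad. 0.0010222238 rad = 0.0010222238 radian ≈ 0.001022 radian (4 s.f.). Final answer: 0.001022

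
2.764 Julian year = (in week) 144.2. Check: 1 Julian year = 31557600 s, so 2.764 Julian year = 2.764 * 31557600 = 87225206 s. 1 week = 604800 s, so 87225206 s = 87225206 / 604800 = 144.22157 week ≈ 144.2 week (4 s.f.).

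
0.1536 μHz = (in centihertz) 1.536e-05. Check: 1 μHz = 1e-06 Hz, so 0.1536 μHz = 0.1536 * 1e-06 = 1.536e-07 Hz. 1 centihertz = 0.01 Hz, so 1.536e-07 Hz = 1.536e-07 / 0.01 = 1.536e-05 centihertz.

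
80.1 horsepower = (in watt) 5.973e+04. Check: 1 horsepower = 745.69987 W, so 80.1 horsepower = 80.1 * 745.69987 = 59730.56 W. 59730.56 W = 59730.56 watt ≈ 5.973e+04 watt (4 s.f.).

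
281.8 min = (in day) 1 min = 60 s, so 281.8 min = 281.8 * 60 = 16908 s. 1 day = 86400 s, so 16908 s = 16908 / 86400 = 0.19569444 day ≈ 0.1957 day (4 s.f.). Final answer: 0.1957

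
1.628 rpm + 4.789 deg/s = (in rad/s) 0.2541. Check: 1 rpm = 0.10471976 rad/s, so 1.628 rpm = 1.628 * 0.10471976 = 0.17048376 rad/s. 1 deg/s = 0.017453293 rad/s, so 4.789 deg/s = 4.789 * 0.017453293 = 0.083583818 rad/s. Sum: 0.17048376 + 0.083583818 = 0.25406758 rad/s. Result: 0.25406758 rad/s ≈ 0.2541 rad/s (4 s.f.).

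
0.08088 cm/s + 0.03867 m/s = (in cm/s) 1 cm/s = 0.01 m/s, so 0.08088 cm/s = 0.08088 * 0.01 = 0.0008088 m/s. 0.03867 m/s is already in m/s. Sum: 0.0008088 + 0.03867 = 0.0394788 m/s. 1 cm/s = 0.01 m/s, so 0.0394788 m/s = 0.0394788 / 0.01 = 3.94788 cm/s ≈ 3.948 cm/s (4 s.f.). Final answer: 3.948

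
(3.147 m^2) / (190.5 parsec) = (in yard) 5.855e-19. Check: 3.147 m^2 is already in m^2. 1 parsec = 3.0856776e+16 m, so 190.5 parsec = 190.5 * 3.0856776e+16 = 5.8782158e+18 m. Combine: 3.147 m^2 / 5.8782158e+18 m = 5.3536653e-19 m. 1 yard = 0.9144 m, so 5.3536653e-19 m = 5.3536653e-19 / 0.9144 = 5.8548396e-19 yard ≈ 5.855e-19 yard (4 s.f.).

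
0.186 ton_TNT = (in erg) 1 ton_TNT = 4.184e+09 J, so 0.186 ton_TNT = 0.186 * 4.184e+09 = 7.78224e+08 J. 1 erg = 1e-07 J, so 7.78224e+08 J = 7.78224e+08 / 1e-07 = 7.78224e+15 erg ≈ 7.782e+15 erg (4 s.f.). Final answer: 7.782e+15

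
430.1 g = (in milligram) 4.301e+05. Check: 1 g = 0.001 kg, so 430.1 g = 430.1 * 0.001 = 0.4301 kg. 1 milligram = 1e-06 kg, so 0.4301 kg = 0.4301 / 1e-06 = 430100 milligram ≈ 4.301e+05 milligram (4 s.f.).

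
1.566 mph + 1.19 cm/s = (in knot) 1 mph = 0.44704 m/s, so 1.566 mph = 1.566 * 0.44704 = 0.70006464 m/s. 1 cm/s = 0.01 m/s, so 1.19 cm/s = 1.19 * 0.01 = 0.0119 m/s. Sum: 0.70006464 + 0.0119 = 0.71196464 m/s. 1 knot = 0.51444444 m/s, so 0.71196464 m/s = 0.71196464 / 0.51444444 = 1.3839485 knot ≈ 1.384 knot (4 s.f.). Final answer: 1.384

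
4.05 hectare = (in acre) 10.01. Check: 1 hectare = 10000 m^2, so 4.05 hectare = 4.05 * 10000 = 40500 m^2. 1 acre = 4046.8564 m^2, so 40500 m^2 = 40500 / 4046.8564 = 10.007768 acre ≈ 10.01 acre (4 s.f.).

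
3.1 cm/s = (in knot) 1 cm/s = 0.01 m/s, so 3.1 cm/s = 3.1 * 0.01 = 0.031 m/s. 1 knot = 0.51444444 m/s, so 0.031 m/s = 0.031 / 0.51444444 = 0.060259179 knot ≈ 0.06026 knot (4 s.f.). Final answer: 0.06026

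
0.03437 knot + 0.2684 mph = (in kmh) 0.4956. Check: 1 knot = 0.51444444 m/s, so 0.03437 knot = 0.03437 * 0.51444444 = 0.017681456 m/s. 1 mph = 0.44704 m/s, so 0.2684 mph = 0.2684 * 0.44704 = 0.11998554 m/s. Sum: 0.017681456 + 0.11998554 = 0.13766699 m/s. 1 kmh = 0.27777778 m/s, so 0.13766699 m/s = 0.13766699 / 0.27777778 = 0.49560117 kmh ≈ 0.4956 kmh (4 s.f.).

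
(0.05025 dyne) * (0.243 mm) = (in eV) 7.621e+08. Check: 1 dyne = 1e-05 N, so 0.05025 dyne = 0.05025 * 1e-05 = 5.025e-07 N. 1 mm = 0.001 m, so 0.243 mm = 0.243 * 0.001 = 0.000243 m. Combine: 5.025e-07 N * 0.000243 m = 1.221075e-10 J. 1 eV = 1.6021766e-19 J, so 1.221075e-10 J = 1.221075e-10 / 1.6021766e-19 = 7.6213507e+08 eV ≈ 7.621e+08 eV (4 s.f.).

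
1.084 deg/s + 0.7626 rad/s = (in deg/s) 1 deg/s = 0.017453293 rad/s, so 1.084 deg/s = 1.084 * 0.017453293 = 0.018919369 rad/s. 0.7626 rad/s is already in rad/s. Sum: 0.018919369 + 0.7626 = 0.78151937 rad/s. 1 deg/s = 0.017453293 rad/s, so 0.78151937 rad/s = 0.78151937 / 0.017453293 = 44.777761 deg/s ≈ 44.78 deg/s (4 s.f.). Final answer: 44.78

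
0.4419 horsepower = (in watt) 329.5. Check: 1 horsepower = 745.69987 W, so 0.4419 horsepower = 0.4419 * 745.69987 = 329.52477 W. 329.52477 W = 329.52477 watt ≈ 329.5 watt (4 s.f.).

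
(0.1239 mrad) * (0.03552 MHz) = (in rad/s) 1 mrad = 0.001 rad, so 0.1239 mrad = 0.1239 * 0.001 = 0.0001239 rad. 1 MHz = 1000000 Hz, so 0.03552 MHz = 0.03552 * 1000000 = 35520 Hz. Combine: 0.0001239 rad * 35520 Hz = 4.400928 rad/s. Result: 4.400928 rad/s ≈ 4.401 rad/s (4 s.f.). Final answer: 4.401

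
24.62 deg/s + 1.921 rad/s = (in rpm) 22.45. Check: 1 deg/s = 0.017453293 rad/s, so 24.62 deg/s = 24.62 * 0.017453293 = 0.42970006 rad/s. 1.921 rad/s is already in rad/s. Sum: 0.42970006 + 1.921 = 2.3507001 rad/s. 1 rpm = 0.10471976 rad/s, so 2.3507001 rad/s = 2.3507001 / 0.10471976 = 22.447532 rpm ≈ 22.45 rpm (4 s.f.).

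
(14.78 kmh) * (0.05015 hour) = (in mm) 1 kmh = 0.27777778 m/s, so 14.78 kmh = 14.78 * 0.27777778 = 4.1055556 m/s. 1 hour = 3600 s, so 0.05015 hour = 0.05015 * 3600 = 180.54 s. Combine: 4.1055556 m/s * 180.54 s = 741.217 m. 1 mm = 0.001 m, so 741.217 m = 741.217 / 0.001 = 741217 mm ≈ 7.412e+05 mm (4 s.f.). Final answer: 7.412e+05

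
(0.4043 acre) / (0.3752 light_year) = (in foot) 1.512e-12. Check: 1 acre = 4046.8564 m^2, so 0.4043 acre = 0.4043 * 4046.8564 = 1636.1441 m^2. 1 light_year = 9.4607305e+15 m, so 0.3752 light_year = 0.3752 * 9.4607305e+15 = 3.5496661e+15 m. Combine: 1636.1441 m^2 / 3.5496661e+15 m = 4.6092901e-13 m. 1 foot = 0.3048 m, so 4.6092901e-13 m = 4.6092901e-13 / 0.3048 = 1.5122343e-12 foot ≈ 1.512e-12 foot (4 s.f.).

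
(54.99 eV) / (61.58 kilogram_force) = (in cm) 1.459e-18. Check: 1 eV = 1.6021766e-19 J, so 54.99 eV = 54.99 * 1.6021766e-19 = 8.8103693e-18 J. 1 kilogram_force = 9.80665 N, so 61.58 kilogram_force = 61.58 * 9.80665 = 603.89351 N. Combine: 8.8103693e-18 J / 603.89351 N = 1.4589276e-20 m. 1 cm = 0.01 m, so 1.4589276e-20 m = 1.4589276e-20 / 0.01 = 1.4589276e-18 cm ≈ 1.459e-18 cm (4 s.f.).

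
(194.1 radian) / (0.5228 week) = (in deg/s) 0.03517. Check: 194.1 radian = 194.1 rad. 1 week = 604800 s, so 0.5228 week = 0.5228 * 604800 = 316189.44 s. Combine: 194.1 rad / 316189.44 s = 0.00061387249 rad/s. 1 deg/s = 0.017453293 rad/s, so 0.00061387249 rad/s = 0.00061387249 / 0.017453293 = 0.035172303 deg/s ≈ 0.03517 deg/s (4 s.f.).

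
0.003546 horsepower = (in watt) 1 horsepower = 745.69987 W, so 0.003546 horsepower = 0.003546 * 745.69987 = 2.6442517 W. 2.6442517 W = 2.6442517 watt ≈ 2.644 watt (4 s.f.). Final answer: 2.644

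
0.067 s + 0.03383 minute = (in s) 0.067 s is already in s. 1 minute = 60 s, so 0.03383 minute = 0.03383 * 60 = 2.0298 s. Sum: 0.067 + 2.0298 = 2.0968 s. Result: 2.0968 s ≈ 2.097 s (4 s.f.). Final answer: 2.097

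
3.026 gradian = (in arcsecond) 1 gradian = 0.015707963 rad, so 3.026 gradian = 3.026 * 0.015707963 = 0.047532297 rad. 1 arcsecond = 4.8481368e-06 rad, so 0.047532297 rad = 0.047532297 / 4.8481368e-06 = 9804.24 arcsecond ≈ 9804 arcsecond (4 s.f.). Final answer: 9804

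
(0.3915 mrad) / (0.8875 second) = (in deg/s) 0.02527. Check: 1 mrad = 0.001 rad, so 0.3915 mrad = 0.3915 * 0.001 = 0.0003915 rad. 0.8875 second = 0.8875 s. Combine: 0.0003915 rad / 0.8875 s = 0.00044112676 rad/s. 1 deg/s = 0.017453293 rad/s, so 0.00044112676 rad/s = 0.00044112676 / 0.017453293 = 0.025274702 deg/s ≈ 0.02527 deg/s (4 s.f.).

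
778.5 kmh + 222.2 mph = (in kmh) 1136. Check: 1 kmh = 0.27777778 m/s, so 778.5 kmh = 778.5 * 0.27777778 = 216.25 m/s. 1 mph = 0.44704 m/s, so 222.2 mph = 222.2 * 0.44704 = 99.332288 m/s. Sum: 216.25 + 99.332288 = 315.58229 m/s. 1 kmh = 0.27777778 m/s, so 315.58229 m/s = 315.58229 / 0.27777778 = 1136.0962 kmh ≈ 1136 kmh (4 s.f.).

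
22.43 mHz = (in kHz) 2.243e-05. Check: 1 mHz = 0.001 Hz, so 22.43 mHz = 22.43 * 0.001 = 0.02243 Hz. 1 kHz = 1000 Hz, so 0.02243 Hz = 0.02243 / 1000 = 2.243e-05 kHz.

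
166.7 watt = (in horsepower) 0.2235. Check: 166.7 watt = 166.7 W. 1 horsepower = 745.69987 W, so 166.7 W = 166.7 / 745.69987 = 0.22354838 horsepower ≈ 0.2235 horsepower (4 s.f.).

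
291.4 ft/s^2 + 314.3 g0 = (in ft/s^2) 1 ft/s^2 = 0.3048 m/s^2, so 291.4 ft/s^2 = 291.4 * 0.3048 = 88.81872 m/s^2. 1 g0 = 9.80665 m/s^2, so 314.3 g0 = 314.3 * 9.80665 = 3082.2301 m/s^2. Sum: 88.81872 + 3082.2301 = 3171.0488 m/s^2. 1 ft/s^2 = 0.3048 m/s^2, so 3171.0488 m/s^2 = 3171.0488 / 0.3048 = 10403.703 ft/s^2 ≈ 1.04e+04 ft/s^2 (4 s.f.). Final answer: 1.04e+04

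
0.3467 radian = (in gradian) 0.3467 radian = 0.3467 rad. 1 gradian = 0.015707963 rad, so 0.3467 rad = 0.3467 / 0.015707963 = 22.071608 gradian ≈ 22.07 gradian (4 s.f.). Final answer: 22.07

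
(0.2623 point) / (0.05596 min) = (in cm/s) 0.002756. Check: 1 point = 0.00035277778 m, so 0.2623 point = 0.2623 * 0.00035277778 = 9.2533611e-05 m. 1 min = 60 s, so 0.05596 min = 0.05596 * 60 = 3.3576 s. Combine: 9.2533611e-05 m / 3.3576 s = 2.7559451e-05 m/s. 1 cm/s = 0.01 m/s, so 2.7559451e-05 m/s = 2.7559451e-05 / 0.01 = 0.0027559451 cm/s ≈ 0.002756 cm/s (4 s.f.).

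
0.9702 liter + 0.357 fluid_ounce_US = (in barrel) 1 liter = 0.001 m^3, so 0.9702 liter = 0.9702 * 0.001 = 0.0009702 m^3. 1 fluid_ounce_US = 2.957353e-05 m^3, so 0.357 fluid_ounce_US = 0.357 * 2.957353e-05 = 1.055775e-05 m^3. Sum: 0.0009702 + 1.055775e-05 = 0.00098075775 m^3. 1 barrel = 0.15898729 m^3, so 0.00098075775 m^3 = 0.00098075775 / 0.15898729 = 0.0061687807 barrel ≈ 0.006169 barrel (4 s.f.). Final answer: 0.006169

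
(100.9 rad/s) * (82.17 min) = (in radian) 100.9 rad/s is already in rad/s. 1 min = 60 s, so 82.17 min = 82.17 * 60 = 4930.2 s. Combine: 100.9 rad/s * 4930.2 s = 497457.18 rad. 497457.18 rad = 497457.18 radian ≈ 4.975e+05 radian (4 s.f.). Final answer: 4.975e+05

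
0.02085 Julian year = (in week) 1.088. Check: 1 Julian year = 31557600 s, so 0.02085 Julian year = 0.02085 * 31557600 = 657975.96 s. 1 week = 604800 s, so 657975.96 s = 657975.96 / 604800 = 1.0879232 week ≈ 1.088 week (4 s.f.).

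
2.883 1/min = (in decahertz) 0.004805. Check: 1 1/min = 0.016666667 Hz, so 2.883 1/min = 2.883 * 0.016666667 = 0.04805 Hz. 1 decahertz = 10 Hz, so 0.04805 Hz = 0.04805 / 10 = 0.004805 decahertz.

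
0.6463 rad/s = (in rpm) 6.172. Check: 1 rpm = 0.10471976 rad/s, so 0.6463 rad/s = 0.6463 / 0.10471976 = 6.1717104 rpm ≈ 6.172 rpm (4 s.f.).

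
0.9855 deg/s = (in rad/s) 1 deg/s = 0.017453293 rad/s, so 0.9855 deg/s = 0.9855 * 0.017453293 = 0.01720022 rad/s. Result: 0.01720022 rad/s ≈ 0.0172 rad/s (4 s.f.). Final answer: 0.0172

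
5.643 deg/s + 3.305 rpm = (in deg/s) 1 deg/s = 0.017453293 rad/s, so 5.643 deg/s = 5.643 * 0.017453293 = 0.09848893 rad/s. 1 rpm = 0.10471976 rad/s, so 3.305 rpm = 3.305 * 0.10471976 = 0.34609879 rad/s. Sum: 0.09848893 + 0.34609879 = 0.44458772 rad/s. 1 deg/s = 0.017453293 rad/s, so 0.44458772 rad/s = 0.44458772 / 0.017453293 = 25.473 deg/s ≈ 25.47 deg/s (4 s.f.). Final answer: 25.47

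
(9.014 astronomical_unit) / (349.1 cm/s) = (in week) 1 astronomical_unit = 1.4959787e+11 m, so 9.014 astronomical_unit = 9.014 * 1.4959787e+11 = 1.3484752e+12 m. 1 cm/s = 0.01 m/s, so 349.1 cm/s = 349.1 * 0.01 = 3.491 m/s. Combine: 1.3484752e+12 m / 3.491 m/s = 3.862719e+11 s. 1 week = 604800 s, so 3.862719e+11 s = 3.862719e+11 / 604800 = 638677.09 week ≈ 6.387e+05 week (4 s.f.). Final answer: 6.387e+05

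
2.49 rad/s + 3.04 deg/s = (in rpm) 24.28. Check: 2.49 rad/s is already in rad/s. 1 deg/s = 0.017453293 rad/s, so 3.04 deg/s = 3.04 * 0.017453293 = 0.053058009 rad/s. Sum: 2.49 + 0.053058009 = 2.543058 rad/s. 1 rpm = 0.10471976 rad/s, so 2.543058 rad/s = 2.543058 / 0.10471976 = 24.284415 rpm ≈ 24.28 rpm (4 s.f.).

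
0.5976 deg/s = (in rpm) 0.0996. Check: 1 deg/s = 0.017453293 rad/s, so 0.5976 deg/s = 0.5976 * 0.017453293 = 0.010430088 rad/s. 1 rpm = 0.10471976 rad/s, so 0.010430088 rad/s = 0.010430088 / 0.10471976 = 0.0996 rpm.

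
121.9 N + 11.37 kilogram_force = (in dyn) 2.334e+07. Check: 121.9 N is already in N. 1 kilogram_force = 9.80665 N, so 11.37 kilogram_force = 11.37 * 9.80665 = 111.50161 N. Sum: 121.9 + 111.50161 = 233.40161 N. 1 dyn = 1e-05 N, so 233.40161 N = 233.40161 / 1e-05 = 23340161 dyn ≈ 2.334e+07 dyn (4 s.f.).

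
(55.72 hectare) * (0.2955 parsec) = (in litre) 5.081e+24. Check: 1 hectare = 10000 m^2, so 55.72 hectare = 55.72 * 10000 = 557200 m^2. 1 parsec = 3.0856776e+16 m, so 0.2955 parsec = 0.2955 * 3.0856776e+16 = 9.1181773e+15 m. Combine: 557200 m^2 * 9.1181773e+15 m = 5.0806484e+21 m^3. 1 litre = 0.001 m^3, so 5.0806484e+21 m^3 = 5.0806484e+21 / 0.001 = 5.0806484e+24 litre ≈ 5.081e+24 litre (4 s.f.).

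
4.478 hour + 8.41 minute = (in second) 1.663e+04. Check: 1 hour = 3600 s, so 4.478 hour = 4.478 * 3600 = 16120.8 s. 1 minute = 60 s, so 8.41 minute = 8.41 * 60 = 504.6 s. Sum: 16120.8 + 504.6 = 16625.4 s. 16625.4 s = 16625.4 second ≈ 1.663e+04 second (4 s.f.).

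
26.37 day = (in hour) 1 day = 86400 s, so 26.37 day = 26.37 * 86400 = 2278368 s. 1 hour = 3600 s, so 2278368 s = 2278368 / 3600 = 632.88 hour ≈ 632.9 hour (4 s.f.). Final answer: 632.9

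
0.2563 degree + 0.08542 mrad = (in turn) 0.0007255. Check: 1 degree = 0.017453293 rad, so 0.2563 degree = 0.2563 * 0.017453293 = 0.0044732789 rad. 1 mrad = 0.001 rad, so 0.08542 mrad = 0.08542 * 0.001 = 8.542e-05 rad. Sum: 0.0044732789 + 8.542e-05 = 0.0045586989 rad. 1 turn = 6.2831853 rad, so 0.0045586989 rad = 0.0045586989 / 6.2831853 = 0.00072553946 turn ≈ 0.0007255 turn (4 s.f.).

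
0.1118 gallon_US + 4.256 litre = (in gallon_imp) 1 gallon_US = 0.0037854118 m^3, so 0.1118 gallon_US = 0.1118 * 0.0037854118 = 0.00042320904 m^3. 1 litre = 0.001 m^3, so 4.256 litre = 4.256 * 0.001 = 0.004256 m^3. Sum: 0.00042320904 + 0.004256 = 0.004679209 m^3. 1 gallon_imp = 0.00454609 m^3, so 0.004679209 m^3 = 0.004679209 / 0.00454609 = 1.0292821 gallon_imp ≈ 1.029 gallon_imp (4 s.f.). Final answer: 1.029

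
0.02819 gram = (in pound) 1 gram = 0.001 kg, so 0.02819 gram = 0.02819 * 0.001 = 2.819e-05 kg. 1 pound = 0.45359237 kg, so 2.819e-05 kg = 2.819e-05 / 0.45359237 = 6.2148312e-05 pound ≈ 6.215e-05 pound (4 s.f.). Final answer: 6.215e-05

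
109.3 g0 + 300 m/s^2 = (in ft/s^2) 4501. Check: 1 g0 = 9.80665 m/s^2, so 109.3 g0 = 109.3 * 9.80665 = 1071.8668 m/s^2. 300 m/s^2 is already in m/s^2. Sum: 1071.8668 + 300 = 1371.8668 m/s^2. 1 ft/s^2 = 0.3048 m/s^2, so 1371.8668 m/s^2 = 1371.8668 / 0.3048 = 4500.8755 ft/s^2 ≈ 4501 ft/s^2 (4 s.f.).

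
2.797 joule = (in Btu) 2.797 joule = 2.797 J. 1 Btu = 1055.0559 J, so 2.797 J = 2.797 / 1055.0559 = 0.0026510445 Btu ≈ 0.002651 Btu (4 s.f.). Final answer: 0.002651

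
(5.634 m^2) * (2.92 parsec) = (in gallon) 5.634 m^2 is already in m^2. 1 parsec = 3.0856776e+16 m, so 2.92 parsec = 2.92 * 3.0856776e+16 = 9.0101785e+16 m. Combine: 5.634 m^2 * 9.0101785e+16 m = 5.0763346e+17 m^3. 1 gallon = 0.0037854118 m^3, so 5.0763346e+17 m^3 = 5.0763346e+17 / 0.0037854118 = 1.3410257e+20 gallon ≈ 1.341e+20 gallon (4 s.f.). Final answer: 1.341e+20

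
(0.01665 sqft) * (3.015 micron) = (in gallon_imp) 1 sqft = 0.09290304 m^2, so 0.01665 sqft = 0.01665 * 0.09290304 = 0.0015468356 m^2. 1 micron = 1e-06 m, so 3.015 micron = 3.015 * 1e-06 = 3.015e-06 m. Combine: 0.0015468356 m^2 * 3.015e-06 m = 4.6637094e-09 m^3. 1 gallon_imp = 0.00454609 m^3, so 4.6637094e-09 m^3 = 4.6637094e-09 / 0.00454609 = 1.0258726e-06 gallon_imp ≈ 1.026e-06 gallon_imp (4 s.f.). Final answer: 1.026e-06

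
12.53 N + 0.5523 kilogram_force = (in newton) 17.95. Check: 12.53 N is already in N. 1 kilogram_force = 9.80665 N, so 0.5523 kilogram_force = 0.5523 * 9.80665 = 5.4162128 N. Sum: 12.53 + 5.4162128 = 17.946213 N. 17.946213 N = 17.946213 newton ≈ 17.95 newton (4 s.f.).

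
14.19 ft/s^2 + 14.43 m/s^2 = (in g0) 1 ft/s^2 = 0.3048 m/s^2, so 14.19 ft/s^2 = 14.19 * 0.3048 = 4.325112 m/s^2. 14.43 m/s^2 is already in m/s^2. Sum: 4.325112 + 14.43 = 18.755112 m/s^2. 1 g0 = 9.80665 m/s^2, so 18.755112 m/s^2 = 18.755112 / 9.80665 = 1.9124892 g0 ≈ 1.912 g0 (4 s.f.). Final answer: 1.912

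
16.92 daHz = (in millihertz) 1.692e+05. Check: 1 daHz = 10 Hz, so 16.92 daHz = 16.92 * 10 = 169.2 Hz. 1 millihertz = 0.001 Hz, so 169.2 Hz = 169.2 / 0.001 = 169200 millihertz ≈ 1.692e+05 millihertz (4 s.f.).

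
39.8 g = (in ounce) 1 g = 0.001 kg, so 39.8 g = 39.8 * 0.001 = 0.0398 kg. 1 ounce = 0.028349523 kg, so 0.0398 kg = 0.0398 / 0.028349523 = 1.4039037 ounce ≈ 1.404 ounce (4 s.f.). Final answer: 1.404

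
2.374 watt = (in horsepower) 2.374 watt = 2.374 W. 1 horsepower = 745.69987 W, so 2.374 W = 2.374 / 745.69987 = 0.0031835864 horsepower ≈ 0.003184 horsepower (4 s.f.). Final answer: 0.003184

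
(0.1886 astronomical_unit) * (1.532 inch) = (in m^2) 1 astronomical_unit = 1.4959787e+11 m, so 0.1886 astronomical_unit = 0.1886 * 1.4959787e+11 = 2.8214158e+10 m. 1 inch = 0.0254 m, so 1.532 inch = 1.532 * 0.0254 = 0.0389128 m. Combine: 2.8214158e+10 m * 0.0389128 m = 1.0978919e+09 m^2. Result: 1.0978919e+09 m^2 ≈ 1.098e+09 m^2 (4 s.f.). Final answer: 1.098e+09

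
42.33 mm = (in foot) 1 mm = 0.001 m, so 42.33 mm = 42.33 * 0.001 = 0.04233 m. 1 foot = 0.3048 m, so 0.04233 m = 0.04233 / 0.3048 = 0.13887795 foot ≈ 0.1389 foot (4 s.f.). Final answer: 0.1389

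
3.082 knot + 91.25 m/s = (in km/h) 334.2. Check: 1 knot = 0.51444444 m/s, so 3.082 knot = 3.082 * 0.51444444 = 1.5855178 m/s. 91.25 m/s is already in m/s. Sum: 1.5855178 + 91.25 = 92.835518 m/s. 1 km/h = 0.27777778 m/s, so 92.835518 m/s = 92.835518 / 0.27777778 = 334.20786 km/h ≈ 334.2 km/h (4 s.f.).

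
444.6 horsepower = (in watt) 1 horsepower = 745.69987 W, so 444.6 horsepower = 444.6 * 745.69987 = 331538.16 W. 331538.16 W = 331538.16 watt ≈ 3.315e+05 watt (4 s.f.). Final answer: 3.315e+05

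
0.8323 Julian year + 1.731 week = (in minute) 1 Julian year = 31557600 s, so 0.8323 Julian year = 0.8323 * 31557600 = 26265390 s. 1 week = 604800 s, so 1.731 week = 1.731 * 604800 = 1046908.8 s. Sum: 26265390 + 1046908.8 = 27312299 s. 1 minute = 60 s, so 27312299 s = 27312299 / 60 = 455204.99 minute ≈ 4.552e+05 minute (4 s.f.). Final answer: 4.552e+05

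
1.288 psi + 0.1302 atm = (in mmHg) 165.6. Check: 1 psi = 6894.7573 Pa, so 1.288 psi = 1.288 * 6894.7573 = 8880.4474 Pa. 1 atm = 101325 Pa, so 0.1302 atm = 0.1302 * 101325 = 13192.515 Pa. Sum: 8880.4474 + 13192.515 = 22072.962 Pa. 1 mmHg = 133.32237 Pa, so 22072.962 Pa = 22072.962 / 133.32237 = 165.56083 mmHg ≈ 165.6 mmHg (4 s.f.).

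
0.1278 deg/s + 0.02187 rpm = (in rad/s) 1 deg/s = 0.017453293 rad/s, so 0.1278 deg/s = 0.1278 * 0.017453293 = 0.0022305308 rad/s. 1 rpm = 0.10471976 rad/s, so 0.02187 rpm = 0.02187 * 0.10471976 = 0.002290221 rad/s. Sum: 0.0022305308 + 0.002290221 = 0.0045207518 rad/s. Result: 0.0045207518 rad/s ≈ 0.004521 rad/s (4 s.f.). Final answer: 0.004521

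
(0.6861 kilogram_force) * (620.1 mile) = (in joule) 6.715e+06. Check: 1 kilogram_force = 9.80665 N, so 0.6861 kilogram_force = 0.6861 * 9.80665 = 6.7283426 N. 1 mile = 1609.344 m, so 620.1 mile = 620.1 * 1609.344 = 997954.21 m. Combine: 6.7283426 N * 997954.21 m = 6714577.8 J. 6714577.8 J = 6714577.8 joule ≈ 6.715e+06 joule (4 s.f.).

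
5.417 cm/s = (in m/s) 0.05417. Check: 1 cm/s = 0.01 m/s, so 5.417 cm/s = 5.417 * 0.01 = 0.05417 m/s. Result: 0.05417 m/s.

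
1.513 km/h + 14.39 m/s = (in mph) 1 km/h = 0.27777778 m/s, so 1.513 km/h = 1.513 * 0.27777778 = 0.42027778 m/s. 14.39 m/s is already in m/s. Sum: 0.42027778 + 14.39 = 14.810278 m/s. 1 mph = 0.44704 m/s, so 14.810278 m/s = 14.810278 / 0.44704 = 33.129648 mph ≈ 33.13 mph (4 s.f.). Final answer: 33.13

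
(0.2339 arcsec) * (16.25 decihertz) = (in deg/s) 1 arcsec = 4.8481368e-06 rad, so 0.2339 arcsec = 0.2339 * 4.8481368e-06 = 1.1339792e-06 rad. 1 decihertz = 0.1 Hz, so 16.25 decihertz = 16.25 * 0.1 = 1.625 Hz. Combine: 1.1339792e-06 rad * 1.625 Hz = 1.8427162e-06 rad/s. 1 deg/s = 0.017453293 rad/s, so 1.8427162e-06 rad/s = 1.8427162e-06 / 0.017453293 = 0.00010557986 deg/s ≈ 0.0001056 deg/s (4 s.f.). Final answer: 0.0001056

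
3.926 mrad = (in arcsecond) 809.8. Check: 1 mrad = 0.001 rad, so 3.926 mrad = 3.926 * 0.001 = 0.003926 rad. 1 arcsecond = 4.8481368e-06 rad, so 0.003926 rad = 0.003926 / 4.8481368e-06 = 809.79563 arcsecond ≈ 809.8 arcsecond (4 s.f.).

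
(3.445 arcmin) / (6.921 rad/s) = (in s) 1 arcmin = 0.00029088821 rad, so 3.445 arcmin = 3.445 * 0.00029088821 = 0.0010021099 rad. 6.921 rad/s is already in rad/s. Combine: 0.0010021099 rad / 6.921 rad/s = 0.00014479264 s. Result: 0.00014479264 s ≈ 0.0001448 s (4 s.f.). Final answer: 0.0001448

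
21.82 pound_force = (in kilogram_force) 1 pound_force = 4.4482216 N, so 21.82 pound_force = 21.82 * 4.4482216 = 97.060196 N. 1 kilogram_force = 9.80665 N, so 97.060196 N = 97.060196 / 9.80665 = 9.8973855 kilogram_force ≈ 9.897 kilogram_force (4 s.f.). Final answer: 9.897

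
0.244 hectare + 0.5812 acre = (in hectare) 0.4792. Check: 1 hectare = 10000 m^2, so 0.244 hectare = 0.244 * 10000 = 2440 m^2. 1 acre = 4046.8564 m^2, so 0.5812 acre = 0.5812 * 4046.8564 = 2352.033 m^2. Sum: 2440 + 2352.033 = 4792.033 m^2. 1 hectare = 10000 m^2, so 4792.033 m^2 = 4792.033 / 10000 = 0.4792033 hectare ≈ 0.4792 hectare (4 s.f.).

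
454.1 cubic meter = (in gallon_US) 1.2e+05. Check: 454.1 cubic meter = 454.1 m^3. 1 gallon_US = 0.0037854118 m^3, so 454.1 m^3 = 454.1 / 0.0037854118 = 119960.53 gallon_US ≈ 1.2e+05 gallon_US (4 s.f.).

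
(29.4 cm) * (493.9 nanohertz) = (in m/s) 1 cm = 0.01 m, so 29.4 cm = 29.4 * 0.01 = 0.294 m. 1 nanohertz = 1e-09 Hz, so 493.9 nanohertz = 493.9 * 1e-09 = 4.939e-07 Hz. Combine: 0.294 m * 4.939e-07 Hz = 1.452066e-07 m/s. Result: 1.452066e-07 m/s ≈ 1.452e-07 m/s (4 s.f.). Final answer: 1.452e-07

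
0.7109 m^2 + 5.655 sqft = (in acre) 0.7109 m^2 is already in m^2. 1 sqft = 0.09290304 m^2, so 5.655 sqft = 5.655 * 0.09290304 = 0.52536669 m^2. Sum: 0.7109 + 0.52536669 = 1.2362667 m^2. 1 acre = 4046.8564 m^2, so 1.2362667 m^2 = 1.2362667 / 4046.8564 = 0.00030548815 acre ≈ 0.0003055 acre (4 s.f.). Final answer: 0.0003055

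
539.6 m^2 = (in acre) 1 acre = 4046.8564 m^2, so 539.6 m^2 = 539.6 / 4046.8564 = 0.13333806 acre ≈ 0.1333 acre (4 s.f.). Final answer: 0.1333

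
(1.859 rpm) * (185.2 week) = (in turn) 3.47e+06. Check: 1 rpm = 0.10471976 rad/s, so 1.859 rpm = 1.859 * 0.10471976 = 0.19467402 rad/s. 1 week = 604800 s, so 185.2 week = 185.2 * 604800 = 1.1200896e+08 s. Combine: 0.19467402 rad/s * 1.1200896e+08 s = 21805235 rad. 1 turn = 6.2831853 rad, so 21805235 rad = 21805235 / 6.2831853 = 3470410.9 turn ≈ 3.47e+06 turn (4 s.f.).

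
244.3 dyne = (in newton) 0.002443. Check: 1 dyne = 1e-05 N, so 244.3 dyne = 244.3 * 1e-05 = 0.002443 N. 0.002443 N = 0.002443 newton.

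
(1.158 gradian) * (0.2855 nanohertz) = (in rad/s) 1 gradian = 0.015707963 rad, so 1.158 gradian = 1.158 * 0.015707963 = 0.018189821 rad. 1 nanohertz = 1e-09 Hz, so 0.2855 nanohertz = 0.2855 * 1e-09 = 2.855e-10 Hz. Combine: 0.018189821 rad * 2.855e-10 Hz = 5.193194e-12 rad/s. Result: 5.193194e-12 rad/s ≈ 5.193e-12 rad/s (4 s.f.). Final answer: 5.193e-12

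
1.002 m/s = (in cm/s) 1 cm/s = 0.01 m/s, so 1.002 m/s = 1.002 / 0.01 = 100.2 cm/s. Final answer: 100.2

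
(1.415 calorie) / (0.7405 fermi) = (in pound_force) 1.797e+15. Check: 1 calorie = 4.184 J, so 1.415 calorie = 1.415 * 4.184 = 5.92036 J. 1 fermi = 1e-15 m, so 0.7405 fermi = 0.7405 * 1e-15 = 7.405e-16 m. Combine: 5.92036 J / 7.405e-16 m = 7.9950844e+15 N. 1 pound_force = 4.4482216 N, so 7.9950844e+15 N = 7.9950844e+15 / 4.4482216 = 1.7973665e+15 pound_force ≈ 1.797e+15 pound_force (4 s.f.).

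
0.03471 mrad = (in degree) 0.001989. Check: 1 mrad = 0.001 rad, so 0.03471 mrad = 0.03471 * 0.001 = 3.471e-05 rad. 1 degree = 0.017453293 rad, so 3.471e-05 rad = 3.471e-05 / 0.017453293 = 0.0019887365 degree ≈ 0.001989 degree (4 s.f.).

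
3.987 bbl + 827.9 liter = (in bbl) 1 bbl = 0.15898729 m^3, so 3.987 bbl = 3.987 * 0.15898729 = 0.63388234 m^3. 1 liter = 0.001 m^3, so 827.9 liter = 827.9 * 0.001 = 0.8279 m^3. Sum: 0.63388234 + 0.8279 = 1.4617823 m^3. 1 bbl = 0.15898729 m^3, so 1.4617823 m^3 = 1.4617823 / 0.15898729 = 9.1943343 bbl ≈ 9.194 bbl (4 s.f.). Final answer: 9.194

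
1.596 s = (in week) 2.639e-06. Check: 1 week = 604800 s, so 1.596 s = 1.596 / 604800 = 2.6388889e-06 week ≈ 2.639e-06 week (4 s.f.).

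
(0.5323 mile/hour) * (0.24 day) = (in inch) 1 mile/hour = 0.44704 m/s, so 0.5323 mile/hour = 0.5323 * 0.44704 = 0.23795939 m/s. 1 day = 86400 s, so 0.24 day = 0.24 * 86400 = 20736 s. Combine: 0.23795939 m/s * 20736 s = 4934.326 m. 1 inch = 0.0254 m, so 4934.326 m = 4934.326 / 0.0254 = 194264.8 inch ≈ 1.943e+05 inch (4 s.f.). Final answer: 1.943e+05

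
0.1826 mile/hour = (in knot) 1 mile/hour = 0.44704 m/s, so 0.1826 mile/hour = 0.1826 * 0.44704 = 0.081629504 m/s. 1 knot = 0.51444444 m/s, so 0.081629504 m/s = 0.081629504 / 0.51444444 = 0.15867506 knot ≈ 0.1587 knot (4 s.f.). Final answer: 0.1587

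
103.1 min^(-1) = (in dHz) 1 min^(-1) = 0.016666667 Hz, so 103.1 min^(-1) = 103.1 * 0.016666667 = 1.7183333 Hz. 1 dHz = 0.1 Hz, so 1.7183333 Hz = 1.7183333 / 0.1 = 17.183333 dHz ≈ 17.18 dHz (4 s.f.). Final answer: 17.18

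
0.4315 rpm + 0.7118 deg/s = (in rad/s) 1 rpm = 0.10471976 rad/s, so 0.4315 rpm = 0.4315 * 0.10471976 = 0.045186574 rad/s. 1 deg/s = 0.017453293 rad/s, so 0.7118 deg/s = 0.7118 * 0.017453293 = 0.012423254 rad/s. Sum: 0.045186574 + 0.012423254 = 0.057609828 rad/s. Result: 0.057609828 rad/s ≈ 0.05761 rad/s (4 s.f.). Final answer: 0.05761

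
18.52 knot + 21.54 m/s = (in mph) 69.5. Check: 1 knot = 0.51444444 m/s, so 18.52 knot = 18.52 * 0.51444444 = 9.5275111 m/s. 21.54 m/s is already in m/s. Sum: 9.5275111 + 21.54 = 31.067511 m/s. 1 mph = 0.44704 m/s, so 31.067511 m/s = 31.067511 / 0.44704 = 69.496043 mph ≈ 69.5 mph (4 s.f.).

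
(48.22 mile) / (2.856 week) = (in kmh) 1 mile = 1609.344 m, so 48.22 mile = 48.22 * 1609.344 = 77602.568 m. 1 week = 604800 s, so 2.856 week = 2.856 * 604800 = 1727308.8 s. Combine: 77602.568 m / 1727308.8 s = 0.044926864 m/s. 1 kmh = 0.27777778 m/s, so 0.044926864 m/s = 0.044926864 / 0.27777778 = 0.16173671 kmh ≈ 0.1617 kmh (4 s.f.). Final answer: 0.1617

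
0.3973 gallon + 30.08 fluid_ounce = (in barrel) 1 gallon = 0.0037854118 m^3, so 0.3973 gallon = 0.3973 * 0.0037854118 = 0.0015039441 m^3. 1 fluid_ounce = 2.957353e-05 m^3, so 30.08 fluid_ounce = 30.08 * 2.957353e-05 = 0.00088957177 m^3. Sum: 0.0015039441 + 0.00088957177 = 0.0023935159 m^3. 1 barrel = 0.15898729 m^3, so 0.0023935159 m^3 = 0.0023935159 / 0.15898729 = 0.015054762 barrel ≈ 0.01505 barrel (4 s.f.). Final answer: 0.01505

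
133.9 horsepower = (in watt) 1 horsepower = 745.69987 W, so 133.9 horsepower = 133.9 * 745.69987 = 99849.213 W. 99849.213 W = 99849.213 watt ≈ 9.985e+04 watt (4 s.f.). Final answer: 9.985e+04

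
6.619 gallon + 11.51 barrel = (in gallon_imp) 408. Check: 1 gallon = 0.0037854118 m^3, so 6.619 gallon = 6.619 * 0.0037854118 = 0.025055641 m^3. 1 barrel = 0.15898729 m^3, so 11.51 barrel = 11.51 * 0.15898729 = 1.8299438 m^3. Sum: 0.025055641 + 1.8299438 = 1.8549994 m^3. 1 gallon_imp = 0.00454609 m^3, so 1.8549994 m^3 = 1.8549994 / 0.00454609 = 408.04282 gallon_imp ≈ 408 gallon_imp (4 s.f.).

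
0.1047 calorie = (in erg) 1 calorie = 4.184 J, so 0.1047 calorie = 0.1047 * 4.184 = 0.4380648 J. 1 erg = 1e-07 J, so 0.4380648 J = 0.4380648 / 1e-07 = 4380648 erg ≈ 4.381e+06 erg (4 s.f.). Final answer: 4.381e+06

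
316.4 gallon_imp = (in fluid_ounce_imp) 5.062e+04. Check: 1 gallon_imp = 0.00454609 m^3, so 316.4 gallon_imp = 316.4 * 0.00454609 = 1.4383829 m^3. 1 fluid_ounce_imp = 2.8413063e-05 m^3, so 1.4383829 m^3 = 1.4383829 / 2.8413063e-05 = 50624 fluid_ounce_imp ≈ 5.062e+04 fluid_ounce_imp (4 s.f.).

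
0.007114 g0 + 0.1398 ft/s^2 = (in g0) 1 g0 = 9.80665 m/s^2, so 0.007114 g0 = 0.007114 * 9.80665 = 0.069764508 m/s^2. 1 ft/s^2 = 0.3048 m/s^2, so 0.1398 ft/s^2 = 0.1398 * 0.3048 = 0.04261104 m/s^2. Sum: 0.069764508 + 0.04261104 = 0.11237555 m/s^2. 1 g0 = 9.80665 m/s^2, so 0.11237555 m/s^2 = 0.11237555 / 9.80665 = 0.011459117 g0 ≈ 0.01146 g0 (4 s.f.). Final answer: 0.01146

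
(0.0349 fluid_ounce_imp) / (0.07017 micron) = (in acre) 0.003492. Check: 1 fluid_ounce_imp = 2.8413063e-05 m^3, so 0.0349 fluid_ounce_imp = 0.0349 * 2.8413063e-05 = 9.9161588e-07 m^3. 1 micron = 1e-06 m, so 0.07017 micron = 0.07017 * 1e-06 = 7.017e-08 m. Combine: 9.9161588e-07 m^3 / 7.017e-08 m = 14.131622 m^2. 1 acre = 4046.8564 m^2, so 14.131622 m^2 = 14.131622 / 4046.8564 = 0.0034919997 acre ≈ 0.003492 acre (4 s.f.).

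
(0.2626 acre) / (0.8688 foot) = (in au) 1 acre = 4046.8564 m^2, so 0.2626 acre = 0.2626 * 4046.8564 = 1062.7045 m^2. 1 foot = 0.3048 m, so 0.8688 foot = 0.8688 * 0.3048 = 0.26481024 m. Combine: 1062.7045 m^2 / 0.26481024 m = 4013.0793 m. 1 au = 1.4959787e+11 m, so 4013.0793 m = 4013.0793 / 1.4959787e+11 = 2.6825778e-08 au ≈ 2.683e-08 au (4 s.f.). Final answer: 2.683e-08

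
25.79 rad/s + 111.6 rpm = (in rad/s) 25.79 rad/s is already in rad/s. 1 rpm = 0.10471976 rad/s, so 111.6 rpm = 111.6 * 0.10471976 = 11.686725 rad/s. Sum: 25.79 + 11.686725 = 37.476725 rad/s. Result: 37.476725 rad/s ≈ 37.48 rad/s (4 s.f.). Final answer: 37.48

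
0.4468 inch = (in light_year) 1 inch = 0.0254 m, so 0.4468 inch = 0.4468 * 0.0254 = 0.01134872 m. 1 light_year = 9.4607305e+15 m, so 0.01134872 m = 0.01134872 / 9.4607305e+15 = 1.1995607e-18 light_year ≈ 1.2e-18 light_year (4 s.f.). Final answer: 1.2e-18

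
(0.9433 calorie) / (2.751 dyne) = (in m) 1 calorie = 4.184 J, so 0.9433 calorie = 0.9433 * 4.184 = 3.9467672 J. 1 dyne = 1e-05 N, so 2.751 dyne = 2.751 * 1e-05 = 2.751e-05 N. Combine: 3.9467672 J / 2.751e-05 N = 143466.64 m. Result: 143466.64 m ≈ 1.435e+05 m (4 s.f.). Final answer: 1.435e+05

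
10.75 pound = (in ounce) 172. Check: 1 pound = 0.45359237 kg, so 10.75 pound = 10.75 * 0.45359237 = 4.876118 kg. 1 ounce = 0.028349523 kg, so 4.876118 kg = 4.876118 / 0.028349523 = 172 ounce.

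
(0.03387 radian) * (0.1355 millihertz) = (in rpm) 0.03387 radian = 0.03387 rad. 1 millihertz = 0.001 Hz, so 0.1355 millihertz = 0.1355 * 0.001 = 0.0001355 Hz. Combine: 0.03387 rad * 0.0001355 Hz = 4.589385e-06 rad/s. 1 rpm = 0.10471976 rad/s, so 4.589385e-06 rad/s = 4.589385e-06 / 0.10471976 = 4.3825399e-05 rpm ≈ 4.383e-05 rpm (4 s.f.). Final answer: 4.383e-05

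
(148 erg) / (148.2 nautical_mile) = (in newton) 1 erg = 1e-07 J, so 148 erg = 148 * 1e-07 = 1.48e-05 J. 1 nautical_mile = 1852 m, so 148.2 nautical_mile = 148.2 * 1852 = 274466.4 m. Combine: 1.48e-05 J / 274466.4 m = 5.3922812e-11 N. 5.3922812e-11 N = 5.3922812e-11 newton ≈ 5.392e-11 newton (4 s.f.). Final answer: 5.392e-11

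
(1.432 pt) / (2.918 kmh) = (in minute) 1.039e-05. Check: 1 pt = 0.00035277778 m, so 1.432 pt = 1.432 * 0.00035277778 = 0.00050517778 m. 1 kmh = 0.27777778 m/s, so 2.918 kmh = 2.918 * 0.27777778 = 0.81055556 m/s. Combine: 0.00050517778 m / 0.81055556 m/s = 0.0006232488 s. 1 minute = 60 s, so 0.0006232488 s = 0.0006232488 / 60 = 1.038748e-05 minute ≈ 1.039e-05 minute (4 s.f.).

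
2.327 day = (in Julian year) 0.006371. Check: 1 day = 86400 s, so 2.327 day = 2.327 * 86400 = 201052.8 s. 1 Julian year = 31557600 s, so 201052.8 s = 201052.8 / 31557600 = 0.0063709788 Julian year ≈ 0.006371 Julian year (4 s.f.).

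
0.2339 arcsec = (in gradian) 1 arcsec = 4.8481368e-06 rad, so 0.2339 arcsec = 0.2339 * 4.8481368e-06 = 1.1339792e-06 rad. 1 gradian = 0.015707963 rad, so 1.1339792e-06 rad = 1.1339792e-06 / 0.015707963 = 7.2191358e-05 gradian ≈ 7.219e-05 gradian (4 s.f.). Final answer: 7.219e-05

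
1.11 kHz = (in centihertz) 1.11e+05. Check: 1 kHz = 1000 Hz, so 1.11 kHz = 1.11 * 1000 = 1110 Hz. 1 centihertz = 0.01 Hz, so 1110 Hz = 1110 / 0.01 = 111000 centihertz ≈ 1.11e+05 centihertz (4 s.f.).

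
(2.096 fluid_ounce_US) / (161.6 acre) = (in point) 2.687e-07. Check: 1 fluid_ounce_US = 2.957353e-05 m^3, so 2.096 fluid_ounce_US = 2.096 * 2.957353e-05 = 6.1986118e-05 m^3. 1 acre = 4046.8564 m^2, so 161.6 acre = 161.6 * 4046.8564 = 653972 m^2. Combine: 6.1986118e-05 m^3 / 653972 m^2 = 9.4784055e-11 m. 1 point = 0.00035277778 m, so 9.4784055e-11 m = 9.4784055e-11 / 0.00035277778 = 2.6867921e-07 point ≈ 2.687e-07 point (4 s.f.).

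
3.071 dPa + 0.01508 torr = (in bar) 1 dPa = 0.1 Pa, so 3.071 dPa = 3.071 * 0.1 = 0.3071 Pa. 1 torr = 133.32237 Pa, so 0.01508 torr = 0.01508 * 133.32237 = 2.0105013 Pa. Sum: 0.3071 + 2.0105013 = 2.3176013 Pa. 1 bar = 100000 Pa, so 2.3176013 Pa = 2.3176013 / 100000 = 2.3176013e-05 bar ≈ 2.318e-05 bar (4 s.f.). Final answer: 2.318e-05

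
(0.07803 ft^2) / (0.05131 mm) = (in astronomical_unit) 1 ft^2 = 0.09290304 m^2, so 0.07803 ft^2 = 0.07803 * 0.09290304 = 0.0072492242 m^2. 1 mm = 0.001 m, so 0.05131 mm = 0.05131 * 0.001 = 5.131e-05 m. Combine: 0.0072492242 m^2 / 5.131e-05 m = 141.28287 m. 1 astronomical_unit = 1.4959787e+11 m, so 141.28287 m = 141.28287 / 1.4959787e+11 = 9.4441767e-10 astronomical_unit ≈ 9.444e-10 astronomical_unit (4 s.f.). Final answer: 9.444e-10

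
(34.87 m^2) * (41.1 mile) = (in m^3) 2.306e+06. Check: 34.87 m^2 is already in m^2. 1 mile = 1609.344 m, so 41.1 mile = 41.1 * 1609.344 = 66144.038 m. Combine: 34.87 m^2 * 66144.038 m = 2306442.6 m^3. Result: 2306442.6 m^3 ≈ 2.306e+06 m^3 (4 s.f.).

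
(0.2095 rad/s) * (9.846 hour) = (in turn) 0.2095 rad/s is already in rad/s. 1 hour = 3600 s, so 9.846 hour = 9.846 * 3600 = 35445.6 s. Combine: 0.2095 rad/s * 35445.6 s = 7425.8532 rad. 1 turn = 6.2831853 rad, so 7425.8532 rad = 7425.8532 / 6.2831853 = 1181.8612 turn ≈ 1182 turn (4 s.f.). Final answer: 1182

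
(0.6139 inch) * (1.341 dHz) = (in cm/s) 1 inch = 0.0254 m, so 0.6139 inch = 0.6139 * 0.0254 = 0.01559306 m. 1 dHz = 0.1 Hz, so 1.341 dHz = 1.341 * 0.1 = 0.1341 Hz. Combine: 0.01559306 m * 0.1341 Hz = 0.0020910293 m/s. 1 cm/s = 0.01 m/s, so 0.0020910293 m/s = 0.0020910293 / 0.01 = 0.20910293 cm/s ≈ 0.2091 cm/s (4 s.f.). Final answer: 0.2091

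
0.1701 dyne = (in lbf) 3.824e-07. Check: 1 dyne = 1e-05 N, so 0.1701 dyne = 0.1701 * 1e-05 = 1.701e-06 N. 1 lbf = 4.4482216 N, so 1.701e-06 N = 1.701e-06 / 4.4482216 = 3.8240001e-07 lbf ≈ 3.824e-07 lbf (4 s.f.).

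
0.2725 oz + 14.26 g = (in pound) 1 oz = 0.028349523 kg, so 0.2725 oz = 0.2725 * 0.028349523 = 0.0077252451 kg. 1 g = 0.001 kg, so 14.26 g = 14.26 * 0.001 = 0.01426 kg. Sum: 0.0077252451 + 0.01426 = 0.021985245 kg. 1 pound = 0.45359237 kg, so 0.021985245 kg = 0.021985245 / 0.45359237 = 0.048469169 pound ≈ 0.04847 pound (4 s.f.). Final answer: 0.04847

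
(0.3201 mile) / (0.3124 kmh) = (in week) 0.009816. Check: 1 mile = 1609.344 m, so 0.3201 mile = 0.3201 * 1609.344 = 515.15101 m. 1 kmh = 0.27777778 m/s, so 0.3124 kmh = 0.3124 * 0.27777778 = 0.086777778 m/s. Combine: 515.15101 m / 0.086777778 m/s = 5936.4393 s. 1 week = 604800 s, so 5936.4393 s = 5936.4393 / 604800 = 0.0098155412 week ≈ 0.009816 week (4 s.f.).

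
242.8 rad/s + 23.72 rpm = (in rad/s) 242.8 rad/s is already in rad/s. 1 rpm = 0.10471976 rad/s, so 23.72 rpm = 23.72 * 0.10471976 = 2.4839526 rad/s. Sum: 242.8 + 2.4839526 = 245.28395 rad/s. Result: 245.28395 rad/s ≈ 245.3 rad/s (4 s.f.). Final answer: 245.3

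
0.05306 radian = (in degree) 0.05306 radian = 0.05306 rad. 1 degree = 0.017453293 rad, so 0.05306 rad = 0.05306 / 0.017453293 = 3.0401141 degree ≈ 3.04 degree (4 s.f.). Final answer: 3.04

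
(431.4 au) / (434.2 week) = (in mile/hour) 1 au = 1.4959787e+11 m, so 431.4 au = 431.4 * 1.4959787e+11 = 6.4536521e+13 m. 1 week = 604800 s, so 434.2 week = 434.2 * 604800 = 2.6260416e+08 s. Combine: 6.4536521e+13 m / 2.6260416e+08 s = 245755.9 m/s. 1 mile/hour = 0.44704 m/s, so 245755.9 m/s = 245755.9 / 0.44704 = 549740.29 mile/hour ≈ 5.497e+05 mile/hour (4 s.f.). Final answer: 5.497e+05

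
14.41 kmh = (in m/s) 4.003. Check: 1 kmh = 0.27777778 m/s, so 14.41 kmh = 14.41 * 0.27777778 = 4.0027778 m/s. Result: 4.0027778 m/s ≈ 4.003 m/s (4 s.f.).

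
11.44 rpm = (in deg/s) 1 rpm = 0.10471976 rad/s, so 11.44 rpm = 11.44 * 0.10471976 = 1.197994 rad/s. 1 deg/s = 0.017453293 rad/s, so 1.197994 rad/s = 1.197994 / 0.017453293 = 68.64 deg/s. Final answer: 68.64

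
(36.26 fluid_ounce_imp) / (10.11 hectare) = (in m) 1 fluid_ounce_imp = 2.8413063e-05 m^3, so 36.26 fluid_ounce_imp = 36.26 * 2.8413063e-05 = 0.0010302576 m^3. 1 hectare = 10000 m^2, so 10.11 hectare = 10.11 * 10000 = 101100 m^2. Combine: 0.0010302576 m^3 / 101100 m^2 = 1.0190481e-08 m. Result: 1.0190481e-08 m ≈ 1.019e-08 m (4 s.f.). Final answer: 1.019e-08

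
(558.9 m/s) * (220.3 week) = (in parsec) 2.413e-06. Check: 558.9 m/s is already in m/s. 1 week = 604800 s, so 220.3 week = 220.3 * 604800 = 1.3323744e+08 s. Combine: 558.9 m/s * 1.3323744e+08 s = 7.4466405e+10 m. 1 parsec = 3.0856776e+16 m, so 7.4466405e+10 m = 7.4466405e+10 / 3.0856776e+16 = 2.4132918e-06 parsec ≈ 2.413e-06 parsec (4 s.f.).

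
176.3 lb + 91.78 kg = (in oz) 1 lb = 0.45359237 kg, so 176.3 lb = 176.3 * 0.45359237 = 79.968335 kg. 91.78 kg is already in kg. Sum: 79.968335 + 91.78 = 171.74833 kg. 1 oz = 0.028349523 kg, so 171.74833 kg = 171.74833 / 0.028349523 = 6058.2442 oz ≈ 6058 oz (4 s.f.). Final answer: 6058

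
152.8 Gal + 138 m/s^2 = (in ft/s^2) 1 Gal = 0.01 m/s^2, so 152.8 Gal = 152.8 * 0.01 = 1.528 m/s^2. 138 m/s^2 is already in m/s^2. Sum: 1.528 + 138 = 139.528 m/s^2. 1 ft/s^2 = 0.3048 m/s^2, so 139.528 m/s^2 = 139.528 / 0.3048 = 457.76903 ft/s^2 ≈ 457.8 ft/s^2 (4 s.f.). Final answer: 457.8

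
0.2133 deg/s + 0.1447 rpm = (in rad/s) 0.01888. Check: 1 deg/s = 0.017453293 rad/s, so 0.2133 deg/s = 0.2133 * 0.017453293 = 0.0037227873 rad/s. 1 rpm = 0.10471976 rad/s, so 0.1447 rpm = 0.1447 * 0.10471976 = 0.015152949 rad/s. Sum: 0.0037227873 + 0.015152949 = 0.018875736 rad/s. Result: 0.018875736 rad/s ≈ 0.01888 rad/s (4 s.f.).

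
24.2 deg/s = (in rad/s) 0.4224. Check: 1 deg/s = 0.017453293 rad/s, so 24.2 deg/s = 24.2 * 0.017453293 = 0.42236968 rad/s. Result: 0.42236968 rad/s ≈ 0.4224 rad/s (4 s.f.).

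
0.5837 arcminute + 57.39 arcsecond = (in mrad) 1 arcminute = 0.00029088821 rad, so 0.5837 arcminute = 0.5837 * 0.00029088821 = 0.00016979145 rad. 1 arcsecond = 4.8481368e-06 rad, so 57.39 arcsecond = 57.39 * 4.8481368e-06 = 0.00027823457 rad. Sum: 0.00016979145 + 0.00027823457 = 0.00044802602 rad. 1 mrad = 0.001 rad, so 0.00044802602 rad = 0.00044802602 / 0.001 = 0.44802602 mrad ≈ 0.448 mrad (4 s.f.). Final answer: 0.448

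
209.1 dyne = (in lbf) 0.0004701. Check: 1 dyne = 1e-05 N, so 209.1 dyne = 209.1 * 1e-05 = 0.002091 N. 1 lbf = 4.4482216 N, so 0.002091 N = 0.002091 / 4.4482216 = 0.0004700755 lbf ≈ 0.0004701 lbf (4 s.f.).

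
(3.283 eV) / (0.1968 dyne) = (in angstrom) 0.002673. Check: 1 eV = 1.6021766e-19 J, so 3.283 eV = 3.283 * 1.6021766e-19 = 5.2599459e-19 J. 1 dyne = 1e-05 N, so 0.1968 dyne = 0.1968 * 1e-05 = 1.968e-06 N. Combine: 5.2599459e-19 J / 1.968e-06 N = 2.6727367e-13 m. 1 angstrom = 1e-10 m, so 2.6727367e-13 m = 2.6727367e-13 / 1e-10 = 0.0026727367 angstrom ≈ 0.002673 angstrom (4 s.f.).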